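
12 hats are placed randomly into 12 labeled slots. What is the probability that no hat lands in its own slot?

D(n) = (n-1)(D(n-1) + D(n-2)), D(0)=1, D(1)=0.
Building up: D(2)=1, D(3)=2, D(4)=9, D(5)=44, D(6)=265, D(7)=1854, D(8)=14833, D(9)=133496, D(10)=1334961, D(11)=14684570, D(12)=176214841.
Total arrangements: 12! = 479001600.
Probability = D(12)/12! = 16019531/43545600.

Final answer: D(12)/12! = 176214841/479001600 = 0.367879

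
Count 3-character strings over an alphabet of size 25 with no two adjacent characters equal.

Let g(n) count such strings. g(1) = 25, and each valid string of length n-1 extends in 24 ways (any symbol but the last), so g(n) = 24 g(n-1).
Total: g(3) = 25 x 24^2.

Final answer: 25 x 24^{2} = 14400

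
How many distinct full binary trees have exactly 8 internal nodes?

This is counted by the nth Catalan number C_n. Here n = 8.
C_n = C(2n,n) - C(2n,n+1), so C_{8} = C(16,8) - C(16,9) = 12870 - 11440.

Final answer: C_{8} = 1430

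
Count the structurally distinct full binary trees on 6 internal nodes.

The structures are counted by the Catalan number C_n. Here n = 6.
C_n = (2n)!/(n!(n+1)!), so C_{6} = 12!/(6! x 7!) = C(12,6)/7 = 924/7.

Final answer: C_{6} = 132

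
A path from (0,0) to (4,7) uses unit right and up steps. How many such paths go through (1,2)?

Paths (0,0)->(1,2): C(3,2) = 3.
Paths (1,2)->(4,7): C(8,5) = 56.
By multiplication principle: 3 x 56.

Final answer: 168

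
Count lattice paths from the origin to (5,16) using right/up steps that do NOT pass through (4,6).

Total paths to (5,16): C(21,16) = 20349.
Paths through (4,6): C(10,6) x C(11,10) = 2310.
Avoiding (4,6): 20349 - 2310.

Final answer: 18039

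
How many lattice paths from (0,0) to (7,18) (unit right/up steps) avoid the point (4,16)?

Total paths to (7,18): C(25,18) = 480700.
Paths through (4,16): C(20,16) x C(5,2) = 48450.
Avoiding (4,16): 480700 - 48450.

Final answer: 432250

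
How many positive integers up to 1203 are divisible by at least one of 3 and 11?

Multiples of 3: 401. Multiples of 11: 109. Of both (lcm=33): 36.
By inclusion-exclusion: 401 + 109 - 36.

Final answer: 474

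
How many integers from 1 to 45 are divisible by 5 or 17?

Multiples of 5: 9. Multiples of 17: 2. Of both (lcm=85): 0.
By inclusion-exclusion: 9 + 2 - 0.

Final answer: 11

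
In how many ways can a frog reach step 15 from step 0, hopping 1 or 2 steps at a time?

Condition on the final move: it is a 1-step (f(n-1) ways to get there) or a 2-step (f(n-2) ways), so f(n) = f(n-1) + f(n-2), with f(1)=1, f(2)=2.
Iterating the recurrence: f(1)=1, f(2)=2, f(3)=3, f(4)=5, f(5)=8, f(6)=13, f(7)=21, f(8)=34, f(9)=55, f(10)=89, f(11)=144, f(12)=233, f(13)=377, f(14)=610, f(15)=987.

Final answer: 987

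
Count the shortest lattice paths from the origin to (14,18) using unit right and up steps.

Each path has 14 right steps and 18 up steps in some order (32 steps total).
Choose which 18 of the 32 steps are up: C(32,18).

Final answer: C(32,18) = 471435600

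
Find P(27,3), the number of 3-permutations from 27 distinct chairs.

P(27,3) = 27!/(27-3)! = 27!/24!.

Final answer: P(27,3) = 17550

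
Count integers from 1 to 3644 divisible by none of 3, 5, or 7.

|div by 3|=1214, |div by 5|=728, |div by 7|=520.
|div by 3&5|=242, |div by 3&7|=173, |div by 5&7|=104, |div by all|=34.
By inclusion-exclusion, divisible by at least one: 1214+728+520-242-173-104+34 = 1977.
Not divisible by any: 3644 - 1977.

Final answer: 1667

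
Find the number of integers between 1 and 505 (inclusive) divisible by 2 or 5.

Multiples of 2: 252. Multiples of 5: 101. Of both (lcm=10): 50.
By inclusion-exclusion: 252 + 101 - 50.

Final answer: 303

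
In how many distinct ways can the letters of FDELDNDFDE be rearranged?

Letters (D:4, E:2, F:2, L:1, N:1). Total letters: 10.
Permutations = 10!/(4! x 2! x 2!).

Final answer: 37800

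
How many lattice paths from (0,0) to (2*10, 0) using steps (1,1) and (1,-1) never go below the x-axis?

Total monotonic paths to (10,10): C(20,10) = 184756.
A path is bad iff it touches y = x + 1; reflecting its initial segment maps bad paths bijectively onto all paths to (9,11), of which there are C(20,11) = 167960.
Valid Dyck paths: 184756 - 167960.
(Check: C(20,10) - C(20,11) = C(20,10)/11, the Catalan number C_{10}.)

Final answer: C_{10} = 16796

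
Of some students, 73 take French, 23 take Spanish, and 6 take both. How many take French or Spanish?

|A union B| = |A| + |B| - |A intersect B| = 73 + 23 - 6.

Final answer: 90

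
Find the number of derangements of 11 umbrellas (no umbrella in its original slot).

D(n) = (n-1)(D(n-1) + D(n-2)), D(0)=1, D(1)=0.
D(2) = 1 x (0 + 1) = 1
D(3) = 2 x (1 + 0) = 2
D(4) = 3 x (2 + 1) = 9
D(5) = 4 x (9 + 2) = 44
D(6) = 5 x (44 + 9) = 265
D(7) = 6 x (265 + 44) = 1854
D(8) = 7 x (1854 + 265) = 14833
D(9) = 8 x (14833 + 1854) = 133496
D(10) = 9 x (133496 + 14833) = 1334961
D(11) = 10 x (D(10) + D(9)) = 10 x (1334961 + 133496)

Final answer: D(11) = 14684570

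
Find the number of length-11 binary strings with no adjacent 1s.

Classify by the final bit: ...0 gives a(n-1) strings, ...01 gives a(n-2) strings. Thus a(n) = a(n-1) + a(n-2) with a(1)=2, a(2)=3.
Computing successive values: a(1)=2, a(2)=3, a(3)=5, a(4)=8, a(5)=13, a(6)=21, a(7)=34, a(8)=55, a(9)=89, a(10)=144, a(11)=233.

Final answer: 233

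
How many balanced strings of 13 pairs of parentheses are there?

The structures are counted by the Catalan number C_n. Here n = 13 (pairs).
C_n = (2n)!/(n!(n+1)!), so C_{13} = 26!/(13! x 14!) = C(26,13)/14 = 10400600/14.

Final answer: C_{13} = 742900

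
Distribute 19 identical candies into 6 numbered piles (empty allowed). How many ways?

Stars and bars: C(n+k-1, k-1) = C(24,5).

Final answer: C(24,5) = 42504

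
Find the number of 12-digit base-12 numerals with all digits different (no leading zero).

The leading digit has 11 choices (anything but zero); the next has 11 (anything but the first), then 10, and so on, one fewer each time.
Total: 11 x 11 x 10 x 9 x 8 x 7 x 6 x 5 x 4 x 3 x 2 x 1.

Final answer: 439084800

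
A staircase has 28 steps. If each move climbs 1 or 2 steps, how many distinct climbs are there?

Let f(n) be the number of climbs. Removing the last move (1 or 2 steps) gives f(n) = f(n-1) + f(n-2); base cases f(1)=1, f(2)=2.
Iterating the recurrence: f(1)=1, f(2)=2, f(3)=3, f(4)=5, f(5)=8, f(6)=13, f(7)=21, f(8)=34, f(9)=55, f(10)=89, f(11)=144, f(12)=233, f(13)=377, f(14)=610, f(15)=987, f(16)=1597, f(17)=2584, f(18)=4181, f(19)=6765, f(20)=10946, f(21)=17711, f(22)=28657, f(23)=46368, f(24)=75025, f(25)=121393, f(26)=196418, f(27)=317811, f(28)=514229.

Final answer: 514229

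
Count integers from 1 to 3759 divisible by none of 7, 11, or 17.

|div by 7|=537, |div by 11|=341, |div by 17|=221.
|div by 7&11|=48, |div by 7&17|=31, |div by 11&17|=20, |div by all|=2.
By inclusion-exclusion, divisible by at least one: 537+341+221-48-31-20+2 = 1002.
Not divisible by any: 3759 - 1002.

Final answer: 2757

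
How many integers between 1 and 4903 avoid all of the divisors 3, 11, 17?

|div by 3|=1634, |div by 11|=445, |div by 17|=288.
|div by 3&11|=148, |div by 3&17|=96, |div by 11&17|=26, |div by all|=8.
By inclusion-exclusion, divisible by at least one: 1634+445+288-148-96-26+8 = 2105.
Not divisible by any: 4903 - 2105.

Final answer: 2798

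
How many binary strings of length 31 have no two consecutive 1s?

Classify by the final bit: ...0 gives a(n-1) strings, ...01 gives a(n-2) strings. Thus a(n) = a(n-1) + a(n-2) with a(1)=2, a(2)=3.
Building up term by term: a(1)=2, a(2)=3, a(3)=5, a(4)=8, a(5)=13, a(6)=21, a(7)=34, a(8)=55, a(9)=89, a(10)=144, a(11)=233, a(12)=377, a(13)=610, a(14)=987, a(15)=1597, a(16)=2584, a(17)=4181, a(18)=6765, a(19)=10946, a(20)=17711, a(21)=28657, a(22)=46368, a(23)=75025, a(24)=121393, a(25)=196418, a(26)=317811, a(27)=514229, a(28)=832040, a(29)=1346269, a(30)=2178309, a(31)=3524578.

Final answer: 3524578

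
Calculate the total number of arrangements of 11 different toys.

The number of ways to arrange 11 distinct objects is 11!.

Final answer: 11! = 39916800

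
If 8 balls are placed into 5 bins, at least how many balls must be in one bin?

By the pigeonhole principle: ceiling(8/5).

Final answer: 2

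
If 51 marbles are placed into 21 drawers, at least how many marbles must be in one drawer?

By the pigeonhole principle: ceiling(51/21).

Final answer: 3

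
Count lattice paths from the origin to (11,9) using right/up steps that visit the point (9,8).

Paths (0,0)->(9,8): C(17,8) = 24310.
Paths (9,8)->(11,9): C(3,1) = 3.
By multiplication principle: 24310 x 3.

Final answer: 72930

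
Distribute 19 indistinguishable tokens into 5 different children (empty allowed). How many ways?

Stars and bars: C(n+k-1, k-1) = C(23,4).

Final answer: C(23,4) = 8855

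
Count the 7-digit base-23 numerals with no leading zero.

Leading digit: 22 options (nonzero). Other 6 digit(s): 23 options each.
Total: 22 x 23^6.

Final answer: 3256789558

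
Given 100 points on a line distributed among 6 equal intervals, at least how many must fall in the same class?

By pigeonhole with 100 objects and 6 categories: ceiling(100/6).

Final answer: 17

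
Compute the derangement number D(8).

D(n) = (n-1)(D(n-1) + D(n-2)), D(0)=1, D(1)=0.
Building up: D(2)=1, D(3)=2, D(4)=9, D(5)=44, D(6)=265, D(7)=1854.
D(8) = 7 x (D(7) + D(6)) = 7 x (1854 + 265).

Final answer: D(8) = 14833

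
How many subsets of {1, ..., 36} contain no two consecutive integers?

Let a(n) count such subsets of {1, ..., n}. Either n is excluded (a(n-1) ways) or n is included, forcing n-1 out (a(n-2) ways), so a(n) = a(n-1) + a(n-2) with a(1)=2, a(2)=3.
Iterating the recurrence: a(1)=2, a(2)=3, a(3)=5, a(4)=8, a(5)=13, a(6)=21, a(7)=34, a(8)=55, a(9)=89, a(10)=144, a(11)=233, a(12)=377, a(13)=610, a(14)=987, a(15)=1597, a(16)=2584, a(17)=4181, a(18)=6765, a(19)=10946, a(20)=17711, a(21)=28657, a(22)=46368, a(23)=75025, a(24)=121393, a(25)=196418, a(26)=317811, a(27)=514229, a(28)=832040, a(29)=1346269, a(30)=2178309, a(31)=3524578, a(32)=5702887, a(33)=9227465, a(34)=14930352, a(35)=24157817, a(36)=39088169.

Final answer: 39088169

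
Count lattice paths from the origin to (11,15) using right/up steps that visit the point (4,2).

Paths (0,0)->(4,2): C(6,2) = 15.
Paths (4,2)->(11,15): C(20,13) = 77520.
By multiplication principle: 15 x 77520.

Final answer: 1162800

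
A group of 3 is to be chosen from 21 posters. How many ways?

C(21,3) = 21!/(3! x (21-3)!).

Final answer: C(21,3) = 1330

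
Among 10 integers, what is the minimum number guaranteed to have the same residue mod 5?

There are 5 possible values for residue mod 5. With 10 integers and 5 categories, by pigeonhole: ceiling(10/5).

Final answer: 2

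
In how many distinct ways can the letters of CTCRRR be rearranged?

Letters (C:2, R:3, T:1). Total letters: 6.
Permutations = 6!/(3! x 2!).

Final answer: 60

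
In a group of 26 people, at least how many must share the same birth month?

There are 12 possible values for birth month. With 26 people and 12 categories, by pigeonhole: ceiling(26/12).

Final answer: 3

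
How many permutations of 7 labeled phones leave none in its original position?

D(n) = (n-1)(D(n-1) + D(n-2)), D(0)=1, D(1)=0.
D(2) = 1 x (0 + 1) = 1
D(3) = 2 x (1 + 0) = 2
D(4) = 3 x (2 + 1) = 9
D(5) = 4 x (9 + 2) = 44
D(6) = 5 x (44 + 9) = 265
D(7) = 6 x (D(6) + D(5)) = 6 x (265 + 44)

Final answer: D(7) = 1854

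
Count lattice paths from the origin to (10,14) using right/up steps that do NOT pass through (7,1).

Total paths to (10,14): C(24,14) = 1961256.
Paths through (7,1): C(8,1) x C(16,13) = 4480.
Avoiding (7,1): 1961256 - 4480.

Final answer: 1956776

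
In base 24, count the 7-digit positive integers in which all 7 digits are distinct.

The leading digit has 23 choices (anything but zero); the next has 23 (anything but the first), then 22, and so on, one fewer each time.
Total: 23 x 23 x 22 x 21 x 20 x 19 x 18.

Final answer: 1671682320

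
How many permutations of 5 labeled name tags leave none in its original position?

Derangements satisfy D(n) = (n-1)(D(n-1) + D(n-2)), starting from D(0)=1, D(1)=0.
D(2) = 1 x (0 + 1) = 1
D(3) = 2 x (1 + 0) = 2
D(4) = 3 x (2 + 1) = 9
D(5) = 4 x (D(4) + D(3)) = 4 x (9 + 2)

Final answer: D(5) = 44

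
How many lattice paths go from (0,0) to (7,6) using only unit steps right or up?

Each path has 7 right steps and 6 up steps in some order (13 steps total).
Choose which 6 of the 13 steps are up: C(13,6).

Final answer: C(13,6) = 1716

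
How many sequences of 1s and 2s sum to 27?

Condition on the final move: it is a 1-step (f(n-1) ways to get there) or a 2-step (f(n-2) ways), so f(n) = f(n-1) + f(n-2), with f(1)=1, f(2)=2.
Computing successive values: f(1)=1, f(2)=2, f(3)=3, f(4)=5, f(5)=8, f(6)=13, f(7)=21, f(8)=34, f(9)=55, f(10)=89, f(11)=144, f(12)=233, f(13)=377, f(14)=610, f(15)=987, f(16)=1597, f(17)=2584, f(18)=4181, f(19)=6765, f(20)=10946, f(21)=17711, f(22)=28657, f(23)=46368, f(24)=75025, f(25)=121393, f(26)=196418, f(27)=317811.

Final answer: 317811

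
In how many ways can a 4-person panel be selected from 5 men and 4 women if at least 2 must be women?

Sum over valid woman counts:
C(4,2)C(5,2) = 60
C(4,3)C(5,1) = 20
C(4,4)C(5,0) = 1
Total: 60 + 20 + 1.

Final answer: 81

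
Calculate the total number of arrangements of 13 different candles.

The number of ways to arrange 13 distinct objects is 13!.

Final answer: 13! = 6227020800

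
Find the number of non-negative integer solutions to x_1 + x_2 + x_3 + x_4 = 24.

Stars and bars with 24 stars and 3 bars:
C(24+4-1, 4-1) = C(27,3).

Final answer: C(27,3) = 2925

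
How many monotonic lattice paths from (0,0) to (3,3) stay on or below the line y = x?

Total monotonic paths to (3,3): C(6,3) = 20.
A path is bad iff it touches y = x + 1; reflecting its initial segment maps bad paths bijectively onto all paths to (2,4), of which there are C(6,4) = 15.
Valid Dyck paths: 20 - 15.
(This is the Catalan number C_{3}.)

Final answer: C_{3} = 5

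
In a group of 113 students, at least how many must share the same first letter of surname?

There are 26 possible values for first letter of surname. With 113 students and 26 categories, by pigeonhole: ceiling(113/26).

Final answer: 5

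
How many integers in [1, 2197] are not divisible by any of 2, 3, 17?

|div by 2|=1098, |div by 3|=732, |div by 17|=129.
|div by 2&3|=366, |div by 2&17|=64, |div by 3&17|=43, |div by all|=21.
By inclusion-exclusion, divisible by at least one: 1098+732+129-366-64-43+21 = 1507.
Not divisible by any: 2197 - 1507.

Final answer: 690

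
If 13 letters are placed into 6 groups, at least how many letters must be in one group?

By the pigeonhole principle: ceiling(13/6).

Final answer: 3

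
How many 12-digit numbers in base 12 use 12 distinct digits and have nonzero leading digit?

First digit: 11 (nonzero). Second: 11 (not first). Third: 10, etc.
Total: 11 x 11 x 10 x 9 x 8 x 7 x 6 x 5 x 4 x 3 x 2 x 1.

Final answer: 439084800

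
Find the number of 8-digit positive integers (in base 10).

These are the integers in [10^7, 10^8), so the count is 10^8 - 10^7 = 9 x 10^7.

Final answer: 90000000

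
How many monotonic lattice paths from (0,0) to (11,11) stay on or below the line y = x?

Total monotonic paths to (11,11): C(22,11) = 705432.
Reflecting each bad path at its first crossing gives a bijection with paths to (10,12): C(22,12) = 646646.
Valid Dyck paths: 705432 - 646646.
(This is the Catalan number C_{11}.)

Final answer: C_{11} = 58786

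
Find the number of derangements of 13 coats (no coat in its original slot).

Derangements satisfy D(n) = (n-1)(D(n-1) + D(n-2)), starting from D(0)=1, D(1)=0.
D(2) = 1 x (0 + 1) = 1
D(3) = 2 x (1 + 0) = 2
D(4) = 3 x (2 + 1) = 9
D(5) = 4 x (9 + 2) = 44
D(6) = 5 x (44 + 9) = 265
D(7) = 6 x (265 + 44) = 1854
D(8) = 7 x (1854 + 265) = 14833
D(9) = 8 x (14833 + 1854) = 133496
D(10) = 9 x (133496 + 14833) = 1334961
D(11) = 10 x (1334961 + 133496) = 14684570
D(12) = 11 x (14684570 + 1334961) = 176214841
D(13) = 12 x (D(12) + D(11)) = 12 x (176214841 + 14684570)

Final answer: D(13) = 2290792932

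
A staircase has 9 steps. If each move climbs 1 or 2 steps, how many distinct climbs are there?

Condition on the final move: it is a 1-step (f(n-1) ways to get there) or a 2-step (f(n-2) ways), so f(n) = f(n-1) + f(n-2), with f(1)=1, f(2)=2.
Building up term by term: f(1)=1, f(2)=2, f(3)=3, f(4)=5, f(5)=8, f(6)=13, f(7)=21, f(8)=34, f(9)=55.

Final answer: 55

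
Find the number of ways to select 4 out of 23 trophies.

C(23,4) = 23!/(4! x 19!).

Final answer: \binom{23}{4} = 8855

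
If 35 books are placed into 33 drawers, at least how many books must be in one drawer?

By the pigeonhole principle: ceiling(35/33).

Final answer: 2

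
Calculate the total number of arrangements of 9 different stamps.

The number of ways to arrange 9 distinct objects is 9!.

Final answer: 9! = 362880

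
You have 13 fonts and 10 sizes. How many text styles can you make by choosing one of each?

By the multiplication principle: 13 x 10.

Final answer: 130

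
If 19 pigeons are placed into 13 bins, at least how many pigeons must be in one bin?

By the pigeonhole principle: ceiling(19/13).

Final answer: 2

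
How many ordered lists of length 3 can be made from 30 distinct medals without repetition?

P(30,3) = 30!/(30-3)! = 30!/27!.

Final answer: P(30,3) = 24360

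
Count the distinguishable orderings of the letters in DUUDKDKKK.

Letters (D:3, K:4, U:2). Total letters: 9.
Permutations = 9!/(4! x 3! x 2!).

Final answer: 1260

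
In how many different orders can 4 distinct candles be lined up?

The number of ways to arrange 4 distinct objects is 4!.

Final answer: 4! = 24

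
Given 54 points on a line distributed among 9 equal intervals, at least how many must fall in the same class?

By pigeonhole with 54 objects and 9 categories: ceiling(54/9).

Final answer: 6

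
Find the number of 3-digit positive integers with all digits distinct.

First digit: 9 (not 0). Second: 9 (not first). Third: 8, etc.
Total: 9 x 9 x 8.

Final answer: 648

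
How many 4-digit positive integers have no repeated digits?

First digit: 9 (not 0). Second: 9 (not first). Third: 8, etc.
Total: 9 x 9 x 8 x 7.

Final answer: 4536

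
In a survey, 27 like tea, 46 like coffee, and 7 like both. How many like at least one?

|A union B| = |A| + |B| - |A intersect B| = 27 + 46 - 7.

Final answer: 66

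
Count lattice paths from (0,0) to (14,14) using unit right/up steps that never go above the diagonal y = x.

Total monotonic paths to (14,14): C(28,14) = 40116600.
A path is bad iff it touches y = x + 1; reflecting its initial segment maps bad paths bijectively onto all paths to (13,15), of which there are C(28,15) = 37442160.
Valid Dyck paths: 40116600 - 37442160.
(These counts are the Catalan numbers.)

Final answer: C_{14} = 2674440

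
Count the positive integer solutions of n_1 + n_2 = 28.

Substitute n'_i = n_i - 1 (so n'_i >= 0). Then sum n'_i = 28 - 2 = 26.
Stars and bars: C(26+2-1, 2-1) = C(27,1).

Final answer: C(27,1) = 27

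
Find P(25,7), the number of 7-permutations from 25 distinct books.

P(25,7) = 25!/(25-7)! = 25!/18!.

Final answer: P(25,7) = 2422728000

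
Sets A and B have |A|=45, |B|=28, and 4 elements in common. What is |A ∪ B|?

|A union B| = |A| + |B| - |A intersect B| = 45 + 28 - 4.

Final answer: 69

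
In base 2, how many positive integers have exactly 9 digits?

These are the integers in [2^8, 2^9), so the count is 2^9 - 2^8 = 1 x 2^8.

Final answer: 256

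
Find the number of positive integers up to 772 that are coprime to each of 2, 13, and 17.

|div by 2|=386, |div by 13|=59, |div by 17|=45.
|div by 2&13|=29, |div by 2&17|=22, |div by 13&17|=3, |div by all|=1.
By inclusion-exclusion, divisible by at least one: 386+59+45-29-22-3+1 = 437.
Not divisible by any: 772 - 437.

Final answer: 335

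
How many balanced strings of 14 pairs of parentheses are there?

This is counted by the nth Catalan number C_n. Here n = 14 (pairs).
C_n = C(2n,n) - C(2n,n+1), so C_{14} = C(28,14) - C(28,15) = 40116600 - 37442160.

Final answer: C_{14} = 2674440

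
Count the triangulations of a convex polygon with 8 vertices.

This is counted by the nth Catalan number C_n. Here n = 8 - 2 = 6.
Using C_0 = 1 and C_(k+1) = C_k x 2(2k+1)/(k+2), build up term by term: C_1=1, C_2=2, C_3=5, C_4=14, C_5=42, C_6=132.

Final answer: C_{6} = 132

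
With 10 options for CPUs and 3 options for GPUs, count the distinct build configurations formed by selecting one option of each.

By the multiplication principle: 10 x 3.

Final answer: 30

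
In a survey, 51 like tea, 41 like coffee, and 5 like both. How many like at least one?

|A union B| = |A| + |B| - |A intersect B| = 51 + 41 - 5.

Final answer: 87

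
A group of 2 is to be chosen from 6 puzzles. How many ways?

C(6,2) = 6!/(2! x (6-2)!).

Final answer: C(6,2) = 15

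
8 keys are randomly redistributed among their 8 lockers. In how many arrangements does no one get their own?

Derangements satisfy D(n) = (n-1)(D(n-1) + D(n-2)), starting from D(0)=1, D(1)=0.
D(2) = 1 x (0 + 1) = 1
D(3) = 2 x (1 + 0) = 2
D(4) = 3 x (2 + 1) = 9
D(5) = 4 x (9 + 2) = 44
D(6) = 5 x (44 + 9) = 265
D(7) = 6 x (265 + 44) = 1854
D(8) = 7 x (D(7) + D(6)) = 7 x (1854 + 265)

Final answer: D(8) = 14833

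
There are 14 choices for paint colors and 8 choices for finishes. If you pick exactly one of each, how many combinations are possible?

By the multiplication principle: 14 x 8.

Final answer: 112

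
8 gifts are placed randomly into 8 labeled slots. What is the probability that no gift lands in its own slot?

Use the recurrence D(n) = (n-1)(D(n-1) + D(n-2)) with D(0)=1, D(1)=0.
Building up: D(2)=1, D(3)=2, D(4)=9, D(5)=44, D(6)=265, D(7)=1854, D(8)=14833.
Total arrangements: 8! = 40320.
Probability = D(8)/8! = 2119/5760.

Final answer: D(8)/8! = 14833/40320 = 0.367882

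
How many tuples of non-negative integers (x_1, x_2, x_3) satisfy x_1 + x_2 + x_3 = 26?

Stars and bars with 26 stars and 2 bars:
C(26+3-1, 3-1) = C(28,2).

Final answer: C(28,2) = 378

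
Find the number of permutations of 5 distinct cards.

The number of ways to arrange 5 distinct objects is 5!.

Final answer: 5! = 120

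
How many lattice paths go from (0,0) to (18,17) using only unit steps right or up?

Each path has 18 right steps and 17 up steps in some order (35 steps total).
Choose which 17 of the 35 steps are up: C(35,17).

Final answer: C(35,17) = 4537567650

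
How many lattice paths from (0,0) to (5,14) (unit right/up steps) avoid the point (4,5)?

Total paths to (5,14): C(19,14) = 11628.
Paths through (4,5): C(9,5) x C(10,9) = 1260.
Avoiding (4,5): 11628 - 1260.

Final answer: 10368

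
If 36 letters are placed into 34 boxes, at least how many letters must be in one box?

By the pigeonhole principle: ceiling(36/34).

Final answer: 2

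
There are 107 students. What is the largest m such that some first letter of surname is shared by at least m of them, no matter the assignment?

There are 26 possible values for first letter of surname. With 107 students and 26 categories, by pigeonhole: ceiling(107/26).

Final answer: 5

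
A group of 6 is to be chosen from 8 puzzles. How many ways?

C(8,6) = 8!/(6! x (8-6)!).

Final answer: C(8,6) = 28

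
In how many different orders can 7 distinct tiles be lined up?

The number of ways to arrange 7 distinct objects is 7!.

Final answer: 7! = 5040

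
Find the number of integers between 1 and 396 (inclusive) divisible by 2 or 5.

Multiples of 2: 198. Multiples of 5: 79. Of both (lcm=10): 39.
By inclusion-exclusion: 198 + 79 - 39.

Final answer: 238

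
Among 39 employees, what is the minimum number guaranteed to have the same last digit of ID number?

There are 10 possible values for last digit of ID number. With 39 employees and 10 categories, by pigeonhole: ceiling(39/10).

Final answer: 4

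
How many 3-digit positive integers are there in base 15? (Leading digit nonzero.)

These are the integers in [15^2, 15^3), so the count is 15^3 - 15^2 = 14 x 15^2.

Final answer: 3150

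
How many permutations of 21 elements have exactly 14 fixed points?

Choose which 14 elements are fixed: C(21,14) = 116280.
Derange the remaining 7 using D(j) = (j-1)(D(j-1) + D(j-2)), D(0)=1, D(1)=0: D(2)=1, D(3)=2, D(4)=9, D(5)=44, D(6)=265, D(7)=1854.
Total: 116280 x 1854.

Final answer: C(21,14) D(7) = 215583120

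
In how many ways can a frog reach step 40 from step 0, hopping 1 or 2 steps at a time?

Let f(n) be the number of climbs. Removing the last move (1 or 2 steps) gives f(n) = f(n-1) + f(n-2); base cases f(1)=1, f(2)=2.
Computing successive values: f(1)=1, f(2)=2, f(3)=3, f(4)=5, f(5)=8, f(6)=13, f(7)=21, f(8)=34, f(9)=55, f(10)=89, f(11)=144, f(12)=233, f(13)=377, f(14)=610, f(15)=987, f(16)=1597, f(17)=2584, f(18)=4181, f(19)=6765, f(20)=10946, f(21)=17711, f(22)=28657, f(23)=46368, f(24)=75025, f(25)=121393, f(26)=196418, f(27)=317811, f(28)=514229, f(29)=832040, f(30)=1346269, f(31)=2178309, f(32)=3524578, f(33)=5702887, f(34)=9227465, f(35)=14930352, f(36)=24157817, f(37)=39088169, f(38)=63245986, f(39)=102334155, f(40)=165580141.

Final answer: 165580141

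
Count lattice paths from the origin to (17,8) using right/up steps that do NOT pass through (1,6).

Total paths to (17,8): C(25,8) = 1081575.
Paths through (1,6): C(7,6) x C(18,2) = 1071.
Avoiding (1,6): 1081575 - 1071.

Final answer: 1080504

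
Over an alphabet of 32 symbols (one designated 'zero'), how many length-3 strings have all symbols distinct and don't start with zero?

The leading digit has 31 choices (anything but zero); the next has 31 (anything but the first), then 30, and so on, one fewer each time.
Total: 31 x 31 x 30.

Final answer: 28830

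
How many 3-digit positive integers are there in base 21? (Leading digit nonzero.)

These are the integers in [21^2, 21^3), so the count is 21^3 - 21^2 = 20 x 21^2.

Final answer: 8820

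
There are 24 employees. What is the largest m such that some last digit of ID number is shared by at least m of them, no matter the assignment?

There are 10 possible values for last digit of ID number. With 24 employees and 10 categories, by pigeonhole: ceiling(24/10).

Final answer: 3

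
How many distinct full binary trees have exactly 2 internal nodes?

This is counted by the nth Catalan number C_n. Here n = 2.
C_n = (2n)!/(n!(n+1)!), so C_{2} = 4!/(2! x 3!) = C(4,2)/3 = 6/3.

Final answer: C_{2} = 2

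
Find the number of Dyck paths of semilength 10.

Total monotonic paths to (10,10): C(20,10) = 184756.
By the reflection principle, paths that go above the diagonal number C(20,11) = 167960.
Valid Dyck paths: 184756 - 167960.
(Equivalently, C_{10} = C(20,10)/11 = 184756/11.)

Final answer: C_{10} = 16796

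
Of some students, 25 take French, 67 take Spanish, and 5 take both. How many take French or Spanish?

|A union B| = |A| + |B| - |A intersect B| = 25 + 67 - 5.

Final answer: 87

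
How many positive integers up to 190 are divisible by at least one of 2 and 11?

Multiples of 2: 95. Multiples of 11: 17. Of both (lcm=22): 8.
By inclusion-exclusion: 95 + 17 - 8.

Final answer: 104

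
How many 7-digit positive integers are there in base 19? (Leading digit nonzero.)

In base 19, the leading digit has 18 choices (1..18); each of the remaining 6 digits has 19 choices.
Total: 18 x 19^6.

Final answer: 846825858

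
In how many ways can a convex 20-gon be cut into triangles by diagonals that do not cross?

The structures are counted by the Catalan number C_n. Here n = 20 - 2 = 18.
C_n = C(2n,n) - C(2n,n+1), so C_{18} = C(36,18) - C(36,19) = 9075135300 - 8597496600.

Final answer: C_{18} = 477638700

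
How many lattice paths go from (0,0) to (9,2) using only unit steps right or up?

Each path has 9 right steps and 2 up steps in some order (11 steps total).
Choose which 2 of the 11 steps are up: C(11,2).

Final answer: C(11,2) = 55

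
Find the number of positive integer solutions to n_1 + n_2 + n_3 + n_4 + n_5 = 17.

Substitute n'_i = n_i - 1 (so n'_i >= 0). Then sum n'_i = 17 - 5 = 12.
Stars and bars: C(12+5-1, 5-1) = C(16,4).

Final answer: C(16,4) = 1820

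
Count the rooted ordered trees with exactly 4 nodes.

This is a standard Catalan-number count: the answer is C_n. Here n = 4 - 1 = 3.
Using C_0 = 1 and C_(k+1) = C_k x 2(2k+1)/(k+2), build up term by term: C_1=1, C_2=2, C_3=5.

Final answer: C_{3} = 5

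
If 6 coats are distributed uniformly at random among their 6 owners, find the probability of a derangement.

Use the recurrence D(n) = (n-1)(D(n-1) + D(n-2)) with D(0)=1, D(1)=0.
Building up: D(2)=1, D(3)=2, D(4)=9, D(5)=44, D(6)=265.
Total arrangements: 6! = 720.
Probability = D(6)/6! = 53/144.

Final answer: D(6)/6! = 265/720 = 0.368056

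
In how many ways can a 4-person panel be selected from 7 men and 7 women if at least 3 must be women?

Sum over valid woman counts:
C(7,3)C(7,1) = 245
C(7,4)C(7,0) = 35
Total: 245 + 35.

Final answer: 280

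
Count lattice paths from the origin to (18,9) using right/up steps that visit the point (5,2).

Paths (0,0)->(5,2): C(7,2) = 21.
Paths (5,2)->(18,9): C(20,7) = 77520.
By multiplication principle: 21 x 77520.

Final answer: 1627920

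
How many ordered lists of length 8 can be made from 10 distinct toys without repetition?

P(10,8) = 10!/(10-8)! = 10!/2!.

Final answer: P(10,8) = 1814400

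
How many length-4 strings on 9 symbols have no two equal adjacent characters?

Let g(n) count such strings. g(1) = 9, and each valid string of length n-1 extends in 8 ways (any symbol but the last), so g(n) = 8 g(n-1).
Total: g(4) = 9 x 8^3.

Final answer: 9 x 8^{3} = 4608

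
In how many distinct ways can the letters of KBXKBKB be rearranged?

Letters (B:3, K:3, X:1). Total letters: 7.
Permutations = 7!/(3! x 3!).

Final answer: 140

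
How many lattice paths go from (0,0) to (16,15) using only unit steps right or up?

Each path has 16 right steps and 15 up steps in some order (31 steps total).
Choose which 15 of the 31 steps are up: C(31,15).

Final answer: C(31,15) = 300540195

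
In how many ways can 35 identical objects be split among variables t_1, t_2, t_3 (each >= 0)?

Stars and bars with 35 stars and 2 bars:
C(35+3-1, 3-1) = C(37,2).

Final answer: C(37,2) = 666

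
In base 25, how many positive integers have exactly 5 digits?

These are the integers in [25^4, 25^5), so the count is 25^5 - 25^4 = 24 x 25^4.

Final answer: 9375000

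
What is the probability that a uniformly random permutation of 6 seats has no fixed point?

Derangements satisfy D(n) = (n-1)(D(n-1) + D(n-2)), starting from D(0)=1, D(1)=0.
Building up: D(2)=1, D(3)=2, D(4)=9, D(5)=44, D(6)=265.
Total arrangements: 6! = 720.
Probability = D(6)/6! = 53/144.

Final answer: D(6)/6! = 265/720 = 0.368056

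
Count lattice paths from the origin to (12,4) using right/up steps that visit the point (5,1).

Paths (0,0)->(5,1): C(6,1) = 6.
Paths (5,1)->(12,4): C(10,3) = 120.
By multiplication principle: 6 x 120.

Final answer: 720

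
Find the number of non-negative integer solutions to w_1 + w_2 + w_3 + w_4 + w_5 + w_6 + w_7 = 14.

Stars and bars with 14 stars and 6 bars:
C(14+7-1, 7-1) = C(20,6).

Final answer: C(20,6) = 38760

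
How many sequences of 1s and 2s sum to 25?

Let f(n) be the number of climbs. Removing the last move (1 or 2 steps) gives f(n) = f(n-1) + f(n-2); base cases f(1)=1, f(2)=2.
Computing successive values: f(1)=1, f(2)=2, f(3)=3, f(4)=5, f(5)=8, f(6)=13, f(7)=21, f(8)=34, f(9)=55, f(10)=89, f(11)=144, f(12)=233, f(13)=377, f(14)=610, f(15)=987, f(16)=1597, f(17)=2584, f(18)=4181, f(19)=6765, f(20)=10946, f(21)=17711, f(22)=28657, f(23)=46368, f(24)=75025, f(25)=121393.

Final answer: 121393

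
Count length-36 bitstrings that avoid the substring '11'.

Let a(n) count valid strings. If the last bit is 0 the prefix is any valid string of length n-1; if it is 1 the string must end in 01 with a valid prefix of length n-2. So a(n) = a(n-1) + a(n-2), a(1)=2, a(2)=3.
Computing successive values: a(1)=2, a(2)=3, a(3)=5, a(4)=8, a(5)=13, a(6)=21, a(7)=34, a(8)=55, a(9)=89, a(10)=144, a(11)=233, a(12)=377, a(13)=610, a(14)=987, a(15)=1597, a(16)=2584, a(17)=4181, a(18)=6765, a(19)=10946, a(20)=17711, a(21)=28657, a(22)=46368, a(23)=75025, a(24)=121393, a(25)=196418, a(26)=317811, a(27)=514229, a(28)=832040, a(29)=1346269, a(30)=2178309, a(31)=3524578, a(32)=5702887, a(33)=9227465, a(34)=14930352, a(35)=24157817, a(36)=39088169.

Final answer: 39088169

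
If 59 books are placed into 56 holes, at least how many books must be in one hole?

By the pigeonhole principle: ceiling(59/56).

Final answer: 2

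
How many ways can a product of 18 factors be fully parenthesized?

The structures are counted by the Catalan number C_n. Here n = 18 - 1 = 17.
C_n = C(2n,n)/(n+1), so C_{17} = C(34,17)/18 = 2333606220/18.

Final answer: C_{17} = 129644790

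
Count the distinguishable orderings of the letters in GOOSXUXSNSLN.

Letters (G:1, L:1, N:2, O:2, S:3, U:1, X:2). Total letters: 12.
Permutations = 12!/(3! x 2! x 2! x 2!).

Final answer: 9979200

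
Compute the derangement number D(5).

D(n) = (n-1)(D(n-1) + D(n-2)), D(0)=1, D(1)=0.
Building up: D(2)=1, D(3)=2, D(4)=9.
D(5) = 4 x (D(4) + D(3)) = 4 x (9 + 2).

Final answer: D(5) = 44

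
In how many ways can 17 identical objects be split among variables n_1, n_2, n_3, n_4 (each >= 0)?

Stars and bars with 17 stars and 3 bars:
C(17+4-1, 4-1) = C(20,3).

Final answer: C(20,3) = 1140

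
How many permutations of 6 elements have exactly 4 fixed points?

Choose which 4 elements are fixed: C(6,4) = 15.
Derange the remaining 2 using D(j) = (j-1)(D(j-1) + D(j-2)), D(0)=1, D(1)=0: D(2)=1.
Total: 15 x 1.

Final answer: C(6,4) D(2) = 15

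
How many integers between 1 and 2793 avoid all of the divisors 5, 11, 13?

|div by 5|=558, |div by 11|=253, |div by 13|=214.
|div by 5&11|=50, |div by 5&13|=42, |div by 11&13|=19, |div by all|=3.
By inclusion-exclusion, divisible by at least one: 558+253+214-50-42-19+3 = 917.
Not divisible by any: 2793 - 917.

Final answer: 1876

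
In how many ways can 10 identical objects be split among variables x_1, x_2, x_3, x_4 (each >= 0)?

Stars and bars with 10 stars and 3 bars:
C(10+4-1, 4-1) = C(13,3).

Final answer: C(13,3) = 286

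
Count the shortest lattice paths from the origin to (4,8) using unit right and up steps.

Each path has 4 right steps and 8 up steps in some order (12 steps total).
Choose which 8 of the 12 steps are up: C(12,8).

Final answer: C(12,8) = 495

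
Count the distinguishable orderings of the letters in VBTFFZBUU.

Letters (B:2, F:2, T:1, U:2, V:1, Z:1). Total letters: 9.
Permutations = 9!/(2! x 2! x 2!).

Final answer: 45360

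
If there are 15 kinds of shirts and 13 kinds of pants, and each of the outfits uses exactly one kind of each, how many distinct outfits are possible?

By the multiplication principle: 15 x 13.

Final answer: 195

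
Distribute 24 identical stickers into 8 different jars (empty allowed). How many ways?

Stars and bars: C(n+k-1, k-1) = C(31,7).

Final answer: C(31,7) = 2629575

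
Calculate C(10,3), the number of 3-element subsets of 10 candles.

C(10,3) = 10!/(3! x 7!).

Final answer: \binom{10}{3} = 120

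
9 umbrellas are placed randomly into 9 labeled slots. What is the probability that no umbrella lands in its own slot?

Use the recurrence D(n) = (n-1)(D(n-1) + D(n-2)) with D(0)=1, D(1)=0.
Building up: D(2)=1, D(3)=2, D(4)=9, D(5)=44, D(6)=265, D(7)=1854, D(8)=14833, D(9)=133496.
Total arrangements: 9! = 362880.
Probability = D(9)/9! = 16687/45360.

Final answer: D(9)/9! = 133496/362880 = 0.367879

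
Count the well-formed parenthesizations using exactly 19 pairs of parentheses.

The structures are counted by the Catalan number C_n. Here n = 19 (pairs).
C_n = C(2n,n)/(n+1), so C_{19} = C(38,19)/20 = 35345263800/20.

Final answer: C_{19} = 1767263190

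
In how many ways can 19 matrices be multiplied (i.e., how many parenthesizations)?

The structures are counted by the Catalan number C_n. Here n = 19 - 1 = 18.
C_n = C(2n,n) - C(2n,n+1), so C_{18} = C(36,18) - C(36,19) = 9075135300 - 8597496600.

Final answer: C_{18} = 477638700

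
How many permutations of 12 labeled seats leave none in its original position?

D(n) = (n-1)(D(n-1) + D(n-2)), D(0)=1, D(1)=0.
D(2) = 1 x (0 + 1) = 1
D(3) = 2 x (1 + 0) = 2
D(4) = 3 x (2 + 1) = 9
D(5) = 4 x (9 + 2) = 44
D(6) = 5 x (44 + 9) = 265
D(7) = 6 x (265 + 44) = 1854
D(8) = 7 x (1854 + 265) = 14833
D(9) = 8 x (14833 + 1854) = 133496
D(10) = 9 x (133496 + 14833) = 1334961
D(11) = 10 x (1334961 + 133496) = 14684570
D(12) = 11 x (D(11) + D(10)) = 11 x (14684570 + 1334961)

Final answer: D(12) = 176214841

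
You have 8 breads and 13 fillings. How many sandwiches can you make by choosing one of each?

By the multiplication principle: 8 x 13.

Final answer: 104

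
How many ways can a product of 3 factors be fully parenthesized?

The structures are counted by the Catalan number C_n. Here n = 3 - 1 = 2.
C_n = C(2n,n) - C(2n,n+1), so C_{2} = C(4,2) - C(4,3) = 6 - 4.

Final answer: C_{2} = 2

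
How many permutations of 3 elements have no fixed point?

D(n) = (n-1)(D(n-1) + D(n-2)), D(0)=1, D(1)=0.
Building up: D(2)=1.
D(3) = 2 x (D(2) + D(1)) = 2 x (1 + 0).

Final answer: D(3) = 2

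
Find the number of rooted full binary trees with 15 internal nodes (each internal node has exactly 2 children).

The structures are counted by the Catalan number C_n. Here n = 15.
C_n = C(2n,n)/(n+1), so C_{15} = C(30,15)/16 = 155117520/16.

Final answer: C_{15} = 9694845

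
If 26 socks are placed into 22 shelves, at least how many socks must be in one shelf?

By the pigeonhole principle: ceiling(26/22).

Final answer: 2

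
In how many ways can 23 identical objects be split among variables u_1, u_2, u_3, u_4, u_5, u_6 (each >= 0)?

Stars and bars with 23 stars and 5 bars:
C(23+6-1, 6-1) = C(28,5).

Final answer: C(28,5) = 98280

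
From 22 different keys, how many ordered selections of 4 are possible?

P(22,4) = 22!/(22-4)! = 22!/18!.

Final answer: P(22,4) = 175560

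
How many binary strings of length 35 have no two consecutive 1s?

A valid string ends in 0 (append to any length-(n-1) valid string) or in 01 (append to any length-(n-2) valid string), so a(n) = a(n-1) + a(n-2) with a(1)=2, a(2)=3.
Computing successive values: a(1)=2, a(2)=3, a(3)=5, a(4)=8, a(5)=13, a(6)=21, a(7)=34, a(8)=55, a(9)=89, a(10)=144, a(11)=233, a(12)=377, a(13)=610, a(14)=987, a(15)=1597, a(16)=2584, a(17)=4181, a(18)=6765, a(19)=10946, a(20)=17711, a(21)=28657, a(22)=46368, a(23)=75025, a(24)=121393, a(25)=196418, a(26)=317811, a(27)=514229, a(28)=832040, a(29)=1346269, a(30)=2178309, a(31)=3524578, a(32)=5702887, a(33)=9227465, a(34)=14930352, a(35)=24157817.

Final answer: 24157817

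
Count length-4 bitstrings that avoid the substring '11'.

Classify by the final bit: ...0 gives a(n-1) strings, ...01 gives a(n-2) strings. Thus a(n) = a(n-1) + a(n-2) with a(1)=2, a(2)=3.
Computing successive values: a(1)=2, a(2)=3, a(3)=5, a(4)=8.

Final answer: 8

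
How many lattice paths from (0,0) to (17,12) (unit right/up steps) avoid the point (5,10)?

Total paths to (17,12): C(29,12) = 51895935.
Paths through (5,10): C(15,10) x C(14,2) = 273273.
Avoiding (5,10): 51895935 - 273273.

Final answer: 51622662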